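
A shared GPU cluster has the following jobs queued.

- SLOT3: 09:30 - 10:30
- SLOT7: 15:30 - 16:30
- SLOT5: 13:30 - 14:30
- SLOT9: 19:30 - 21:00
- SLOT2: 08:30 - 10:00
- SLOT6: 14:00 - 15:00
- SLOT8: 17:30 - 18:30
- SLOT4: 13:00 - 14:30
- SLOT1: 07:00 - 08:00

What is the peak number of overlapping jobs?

3

Sort all start/end points and keep a running count:
07:00 start SLOT1 → 1
08:00 end SLOT1 → 0
08:30 start SLOT2 → 1
09:30 start SLOT3 → 2
10:00 end SLOT2 → 1
10:30 end SLOT3 → 0
13:00 start SLOT4 → 1
13:30 start SLOT5 → 2
14:00 start SLOT6 → 3
14:30 end SLOT4 → 2
14:30 end SLOT5 → 1
15:00 end SLOT6 → 0
15:30 start SLOT7 → 1
16:30 end SLOT7 → 0
17:30 start SLOT8 → 1
18:30 end SLOT8 → 0
19:30 start SLOT9 → 1
21:00 end SLOT9 → 0
Peak is 3, at 14:00 (SLOT4, SLOT5, SLOT6).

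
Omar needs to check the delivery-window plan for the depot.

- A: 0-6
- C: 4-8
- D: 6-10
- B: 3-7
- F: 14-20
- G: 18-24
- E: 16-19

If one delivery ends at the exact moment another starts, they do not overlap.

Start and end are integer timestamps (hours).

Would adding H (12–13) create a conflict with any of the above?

A: ends 6 at or before H starts 12 → clear.
B: ends 7 at or before H starts 12 → clear.
C: ends 8 at or before H starts 12 → clear.
D: ends 10 at or before H starts 12 → clear.
F: starts 14 at or after H ends 13 → clear.
E: starts 16 at or after H ends 13 → clear.
G: starts 18 at or after H ends 13 → clear.

No — it doesn't clash with anything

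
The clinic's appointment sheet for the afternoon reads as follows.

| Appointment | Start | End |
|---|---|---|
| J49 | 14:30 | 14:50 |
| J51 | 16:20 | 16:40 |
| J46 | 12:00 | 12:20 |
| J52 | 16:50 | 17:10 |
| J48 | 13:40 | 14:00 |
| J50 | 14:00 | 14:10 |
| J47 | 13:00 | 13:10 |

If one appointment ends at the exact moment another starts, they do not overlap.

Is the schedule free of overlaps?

Yes

Sorted by start: J46, J47, J48, J50, J49, J51, J52.
J47 starts after J46 ends — done with J46.
J48 starts after J47 ends — done with J47.
J50 starts exactly when J48 ends (back-to-back, no overlap) — done with J48.
J49 starts after J50 ends — done with J50.
J51 starts after J49 ends — done with J49.
J52 starts after J51 ends.
Every pair is clear; the schedule has no overlaps.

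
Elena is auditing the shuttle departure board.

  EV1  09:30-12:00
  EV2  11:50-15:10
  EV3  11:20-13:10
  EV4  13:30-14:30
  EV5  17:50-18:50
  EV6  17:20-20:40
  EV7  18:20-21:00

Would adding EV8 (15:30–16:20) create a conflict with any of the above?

No — it doesn't clash with anything

EV1: ends 12:00 at or before EV8 starts 15:30 → clear.
EV3: ends 13:10 at or before EV8 starts 15:30 → clear.
EV2: ends 15:10 at or before EV8 starts 15:30 → clear.
EV4: ends 14:30 at or before EV8 starts 15:30 → clear.
EV6: starts 17:20 at or after EV8 ends 16:20 → clear.
EV5: starts 17:50 at or after EV8 ends 16:20 → clear.
EV7: starts 18:20 at or after EV8 ends 16:20 → clear.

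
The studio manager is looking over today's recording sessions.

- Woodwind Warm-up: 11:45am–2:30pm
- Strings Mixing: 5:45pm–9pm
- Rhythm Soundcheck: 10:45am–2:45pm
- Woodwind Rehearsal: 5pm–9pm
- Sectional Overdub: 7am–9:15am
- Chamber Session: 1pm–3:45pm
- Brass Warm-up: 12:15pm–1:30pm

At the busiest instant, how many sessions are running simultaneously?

4

Walk through starts and ends in time order (an end at T is processed before a start at T):
7am start Sectional Overdub → 1
9:15am end Sectional Overdub → 0
10:45am start Rhythm Soundcheck → 1
11:45am start Woodwind Warm-up → 2
12:15pm start Brass Warm-up → 3
1pm start Chamber Session → 4
1:30pm end Brass Warm-up → 3
2:30pm end Woodwind Warm-up → 2
2:45pm end Rhythm Soundcheck → 1
3:45pm end Chamber Session → 0
5pm start Woodwind Rehearsal → 1
5:45pm start Strings Mixing → 2
9pm end Strings Mixing → 1
9pm end Woodwind Rehearsal → 0
Peak is 4, at 1pm (Brass Warm-up, Chamber Session, Rhythm Soundcheck, Woodwind Warm-up).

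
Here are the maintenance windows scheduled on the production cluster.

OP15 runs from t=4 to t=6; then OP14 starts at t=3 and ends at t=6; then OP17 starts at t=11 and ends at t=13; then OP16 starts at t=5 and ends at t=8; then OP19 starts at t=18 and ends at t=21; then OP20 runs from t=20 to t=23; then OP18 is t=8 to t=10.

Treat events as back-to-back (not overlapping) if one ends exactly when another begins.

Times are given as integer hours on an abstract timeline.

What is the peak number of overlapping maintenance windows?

3

Walk through starts and ends in time order (an end at T is processed before a start at T):
t=3 start OP14 → 1
t=4 start OP15 → 2
t=5 start OP16 → 3
t=6 end OP14 → 2
t=6 end OP15 → 1
t=8 end OP16 → 0
t=8 start OP18 → 1
t=10 end OP18 → 0
t=11 start OP17 → 1
t=13 end OP17 → 0
t=18 start OP19 → 1
t=20 start OP20 → 2
t=21 end OP19 → 1
t=23 end OP20 → 0
Peak is 3, at t=5 (OP14, OP15, OP16).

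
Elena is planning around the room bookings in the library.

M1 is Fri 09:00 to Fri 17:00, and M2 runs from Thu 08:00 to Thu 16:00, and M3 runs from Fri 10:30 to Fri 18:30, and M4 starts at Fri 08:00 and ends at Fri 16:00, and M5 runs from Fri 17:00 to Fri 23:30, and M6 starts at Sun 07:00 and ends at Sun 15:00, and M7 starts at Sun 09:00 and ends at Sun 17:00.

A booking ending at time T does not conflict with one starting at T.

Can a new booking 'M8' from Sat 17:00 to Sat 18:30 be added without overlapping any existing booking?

M2: ends Thu 16:00 at or before M8 starts Sat 17:00 → clear.
M4: ends Fri 16:00 at or before M8 starts Sat 17:00 → clear.
M1: ends Fri 17:00 at or before M8 starts Sat 17:00 → clear.
M3: ends Fri 18:30 at or before M8 starts Sat 17:00 → clear.
M5: ends Fri 23:30 at or before M8 starts Sat 17:00 → clear.
M6: starts Sun 07:00 at or after M8 ends Sat 18:30 → clear.
M7: starts Sun 09:00 at or after M8 ends Sat 18:30 → clear.

Yes — the slot is free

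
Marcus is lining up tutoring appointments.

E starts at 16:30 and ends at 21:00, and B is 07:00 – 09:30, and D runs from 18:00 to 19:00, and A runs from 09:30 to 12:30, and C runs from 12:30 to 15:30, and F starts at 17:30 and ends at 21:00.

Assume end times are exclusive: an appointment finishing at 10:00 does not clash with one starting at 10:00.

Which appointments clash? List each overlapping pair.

Sorted by start: B, A, C, E, F, D.
A starts exactly when B ends (back-to-back, no overlap), so B has no further overlaps.
C starts exactly when A ends (back-to-back, no overlap), so A has no further overlaps.
E starts after C ends, so C has no further overlaps.
F starts before E ends → E and F overlap.
D starts before E ends → E and D overlap.
D starts before F ends → F and D overlap.

D & E, D & F, E & F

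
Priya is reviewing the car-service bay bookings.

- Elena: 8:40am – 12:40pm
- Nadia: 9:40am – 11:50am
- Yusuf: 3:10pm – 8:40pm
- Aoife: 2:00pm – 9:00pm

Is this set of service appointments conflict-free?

Check each pair: they overlap iff neither finishes before the other starts.
Sorted by start: Elena, Nadia, Aoife, Yusuf.
Nadia starts before Elena ends → Elena and Nadia overlap.
That's a conflict, so the schedule is not conflict-free.

No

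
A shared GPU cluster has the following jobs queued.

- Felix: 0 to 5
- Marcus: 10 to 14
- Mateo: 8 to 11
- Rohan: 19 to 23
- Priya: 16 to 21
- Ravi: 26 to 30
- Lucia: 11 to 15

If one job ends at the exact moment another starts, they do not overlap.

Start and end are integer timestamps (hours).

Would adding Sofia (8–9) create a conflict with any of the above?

Felix: ends 5 at or before Sofia starts 8 → clear.
Mateo: starts 8 before Sofia ends 9, and ends 11 after Sofia starts 8 → overlap.
Marcus: starts 10 at or after Sofia ends 9 → clear.
Lucia: starts 11 at or after Sofia ends 9 → clear.
Priya: starts 16 at or after Sofia ends 9 → clear.
Rohan: starts 19 at or after Sofia ends 9 → clear.
Ravi: starts 26 at or after Sofia ends 9 → clear.
Sofia overlaps Mateo.

Yes — it overlaps Mateo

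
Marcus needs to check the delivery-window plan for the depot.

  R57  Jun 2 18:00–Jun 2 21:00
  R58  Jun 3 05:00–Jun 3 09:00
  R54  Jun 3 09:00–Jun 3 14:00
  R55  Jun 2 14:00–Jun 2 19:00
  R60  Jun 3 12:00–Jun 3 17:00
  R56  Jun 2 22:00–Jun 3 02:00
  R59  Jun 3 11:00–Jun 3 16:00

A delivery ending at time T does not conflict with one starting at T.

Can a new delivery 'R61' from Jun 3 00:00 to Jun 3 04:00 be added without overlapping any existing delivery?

R55: ends Jun 2 19:00 at or before R61 starts Jun 3 00:00 → clear.
R57: ends Jun 2 21:00 at or before R61 starts Jun 3 00:00 → clear.
R56: starts Jun 2 22:00 before R61 ends Jun 3 04:00, and ends Jun 3 02:00 after R61 starts Jun 3 00:00 → overlap.
R58: starts Jun 3 05:00 at or after R61 ends Jun 3 04:00 → clear.
R54: starts Jun 3 09:00 at or after R61 ends Jun 3 04:00 → clear.
R59: starts Jun 3 11:00 at or after R61 ends Jun 3 04:00 → clear.
R60: starts Jun 3 12:00 at or after R61 ends Jun 3 04:00 → clear.
R61 overlaps R56.

No — it overlaps R56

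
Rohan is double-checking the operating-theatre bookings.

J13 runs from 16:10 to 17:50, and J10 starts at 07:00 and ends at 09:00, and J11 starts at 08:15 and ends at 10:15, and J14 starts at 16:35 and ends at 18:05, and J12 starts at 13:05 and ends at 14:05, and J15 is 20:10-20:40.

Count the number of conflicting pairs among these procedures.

2

Check each pair: they overlap iff neither finishes before the other starts.
Sorted by start: J10, J11, J12, J13, J14, J15.
J11 starts before J10 ends → J10 and J11 overlap.
J12 starts after J10 ends, so J10 has no further overlaps.
J12 starts after J11 ends, so J11 has no further overlaps.
J13 starts after J12 ends, so J12 has no further overlaps.
J14 starts before J13 ends → J13 and J14 overlap.
J15 starts after J13 ends.
J15 starts after J14 ends.
Overlapping pairs: J10 & J11, J13 & J14 — 2 in total.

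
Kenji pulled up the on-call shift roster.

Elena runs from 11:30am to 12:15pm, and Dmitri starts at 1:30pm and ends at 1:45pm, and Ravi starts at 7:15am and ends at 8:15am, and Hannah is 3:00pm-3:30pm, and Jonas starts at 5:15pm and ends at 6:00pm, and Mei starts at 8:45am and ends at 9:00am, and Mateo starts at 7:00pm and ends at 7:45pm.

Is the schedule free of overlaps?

Yes

Sorted by start: Ravi, Mei, Elena, Dmitri, Hannah, Jonas, Mateo.
Mei starts after Ravi ends, so Ravi has no further overlaps.
Elena starts after Mei ends, so Mei has no further overlaps.
Dmitri starts after Elena ends, so Elena has no further overlaps.
Hannah starts after Dmitri ends, so Dmitri has no further overlaps.
Jonas starts after Hannah ends, so Hannah has no further overlaps.
Mateo starts after Jonas ends.
Every pair is clear; the schedule has no overlaps.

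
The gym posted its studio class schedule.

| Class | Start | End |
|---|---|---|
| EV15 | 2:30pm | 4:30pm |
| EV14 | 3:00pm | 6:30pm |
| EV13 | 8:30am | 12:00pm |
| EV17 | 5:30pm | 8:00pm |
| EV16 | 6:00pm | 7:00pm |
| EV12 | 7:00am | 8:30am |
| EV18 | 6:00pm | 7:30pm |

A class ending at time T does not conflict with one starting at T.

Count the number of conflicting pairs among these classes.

7

Sorted by start: EV12, EV13, EV15, EV14, EV17, EV16, EV18.
EV13 starts exactly when EV12 ends (back-to-back, no overlap) — done with EV12.
EV15 starts after EV13 ends — done with EV13.
EV14 starts before EV15 ends → EV15 and EV14 overlap.
EV17 starts after EV15 ends — done with EV15.
EV17 starts before EV14 ends → EV14 and EV17 overlap.
EV16 starts before EV14 ends → EV14 and EV16 overlap.
EV18 starts before EV14 ends → EV14 and EV18 overlap.
EV16 starts before EV17 ends → EV17 and EV16 overlap.
EV18 starts before EV17 ends → EV17 and EV18 overlap.
EV18 starts before EV16 ends → EV16 and EV18 overlap.
Overlapping pairs: EV14 & EV15, EV14 & EV16, EV14 & EV17, EV14 & EV18, EV16 & EV17, EV16 & EV18, EV17 & EV18 — 7 in total.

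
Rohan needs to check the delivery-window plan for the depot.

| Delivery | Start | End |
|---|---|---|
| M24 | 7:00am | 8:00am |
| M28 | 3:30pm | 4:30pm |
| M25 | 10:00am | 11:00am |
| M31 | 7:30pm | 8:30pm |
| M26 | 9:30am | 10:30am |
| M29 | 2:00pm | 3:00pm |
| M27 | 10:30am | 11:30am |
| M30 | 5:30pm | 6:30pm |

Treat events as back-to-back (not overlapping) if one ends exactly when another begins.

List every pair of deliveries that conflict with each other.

Sorted by start: M24, M26, M25, M27, M29, M28, M30, M31.
M26 starts after M24 ends, so nothing later overlaps M24 either.
M25 starts before M26 ends → M26 and M25 overlap.
M27 starts exactly when M26 ends (back-to-back, no overlap), so nothing later overlaps M26 either.
M27 starts before M25 ends → M25 and M27 overlap.
M29 starts after M25 ends, so nothing later overlaps M25 either.
M29 starts after M27 ends, so nothing later overlaps M27 either.
M28 starts after M29 ends, so nothing later overlaps M29 either.
M30 starts after M28 ends, so nothing later overlaps M28 either.
M31 starts after M30 ends.

M25 & M26, M25 & M27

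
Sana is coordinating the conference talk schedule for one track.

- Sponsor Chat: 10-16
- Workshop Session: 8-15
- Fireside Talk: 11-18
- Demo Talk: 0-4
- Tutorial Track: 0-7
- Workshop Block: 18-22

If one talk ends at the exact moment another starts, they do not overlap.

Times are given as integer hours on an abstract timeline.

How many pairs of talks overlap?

Two intervals overlap when each starts before the other ends.
Sorted by start: Demo Talk, Tutorial Track, Workshop Session, Sponsor Chat, Fireside Talk, Workshop Block.
Tutorial Track starts before Demo Talk ends → Demo Talk and Tutorial Track overlap.
Workshop Session starts after Demo Talk ends, so Demo Talk has no further overlaps.
Workshop Session starts after Tutorial Track ends, so Tutorial Track has no further overlaps.
Sponsor Chat starts before Workshop Session ends → Workshop Session and Sponsor Chat overlap.
Fireside Talk starts before Workshop Session ends → Workshop Session and Fireside Talk overlap.
Workshop Block starts after Workshop Session ends.
Fireside Talk starts before Sponsor Chat ends → Sponsor Chat and Fireside Talk overlap.
Workshop Block starts after Sponsor Chat ends.
Workshop Block starts exactly when Fireside Talk ends (back-to-back, no overlap).
Overlapping pairs: Demo Talk & Tutorial Track, Fireside Talk & Sponsor Chat, Fireside Talk & Workshop Session, Sponsor Chat & Workshop Session — 4 in total.

4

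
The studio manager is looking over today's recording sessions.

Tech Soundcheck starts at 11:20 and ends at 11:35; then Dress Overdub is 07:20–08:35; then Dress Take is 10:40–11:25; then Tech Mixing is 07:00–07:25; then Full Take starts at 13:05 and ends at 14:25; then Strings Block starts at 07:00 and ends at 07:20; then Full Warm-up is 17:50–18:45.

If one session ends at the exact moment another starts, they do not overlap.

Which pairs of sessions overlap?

Dress Overdub & Tech Mixing, Dress Take & Tech Soundcheck, Strings Block & Tech Mixing

Sorted by start: Tech Mixing, Strings Block, Dress Overdub, Dress Take, Tech Soundcheck, Full Take, Full Warm-up.
Strings Block starts before Tech Mixing ends → Tech Mixing and Strings Block overlap.
Dress Overdub starts before Tech Mixing ends → Tech Mixing and Dress Overdub overlap.
Dress Take starts after Tech Mixing ends, so Tech Mixing has no further overlaps.
Dress Overdub starts exactly when Strings Block ends (back-to-back, no overlap), so Strings Block has no further overlaps.
Dress Take starts after Dress Overdub ends, so Dress Overdub has no further overlaps.
Tech Soundcheck starts before Dress Take ends → Dress Take and Tech Soundcheck overlap.
Full Take starts after Dress Take ends, so Dress Take has no further overlaps.
Full Take starts after Tech Soundcheck ends, so Tech Soundcheck has no further overlaps.
Full Warm-up starts after Full Take ends.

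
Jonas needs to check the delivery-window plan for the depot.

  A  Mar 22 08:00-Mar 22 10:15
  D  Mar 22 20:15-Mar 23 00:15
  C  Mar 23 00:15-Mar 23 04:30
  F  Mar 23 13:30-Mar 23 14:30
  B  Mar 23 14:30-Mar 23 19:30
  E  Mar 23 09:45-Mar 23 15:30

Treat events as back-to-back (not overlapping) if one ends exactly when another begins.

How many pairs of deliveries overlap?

Two intervals overlap when each starts before the other ends.
Sorted by start: A, D, C, E, F, B.
D starts after A ends, so A has no further overlaps.
C starts exactly when D ends (back-to-back, no overlap), so D has no further overlaps.
E starts after C ends, so C has no further overlaps.
F starts before E ends → E and F overlap.
B starts before E ends → E and B overlap.
B starts exactly when F ends (back-to-back, no overlap).
Overlapping pairs: B & E, E & F — 2 in total.

2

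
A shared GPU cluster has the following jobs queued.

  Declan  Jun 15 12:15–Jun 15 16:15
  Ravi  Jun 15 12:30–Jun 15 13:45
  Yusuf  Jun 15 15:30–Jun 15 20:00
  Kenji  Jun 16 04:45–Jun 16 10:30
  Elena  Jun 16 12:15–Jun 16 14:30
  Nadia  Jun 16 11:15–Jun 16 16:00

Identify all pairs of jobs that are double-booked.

Check each pair: they overlap iff neither finishes before the other starts.
Sorted by start: Declan, Ravi, Yusuf, Kenji, Nadia, Elena.
Ravi starts before Declan ends → Declan and Ravi overlap.
Yusuf starts before Declan ends → Declan and Yusuf overlap.
Kenji starts after Declan ends, so Declan has no further overlaps.
Yusuf starts after Ravi ends, so Ravi has no further overlaps.
Kenji starts after Yusuf ends, so Yusuf has no further overlaps.
Nadia starts after Kenji ends, so Kenji has no further overlaps.
Elena starts before Nadia ends → Nadia and Elena overlap.

Declan & Ravi, Declan & Yusuf, Elena & Nadia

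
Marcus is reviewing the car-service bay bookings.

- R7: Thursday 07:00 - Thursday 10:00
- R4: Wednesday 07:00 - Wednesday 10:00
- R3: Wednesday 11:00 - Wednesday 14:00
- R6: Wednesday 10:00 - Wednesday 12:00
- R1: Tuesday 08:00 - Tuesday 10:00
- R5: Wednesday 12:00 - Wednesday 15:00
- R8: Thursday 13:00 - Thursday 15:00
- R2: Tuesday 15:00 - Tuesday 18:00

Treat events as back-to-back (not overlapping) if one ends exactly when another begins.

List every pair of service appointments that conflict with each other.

Sorted by start: R1, R2, R4, R6, R3, R5, R7, R8.
R2 starts after R1 ends, so nothing later overlaps R1 either.
R4 starts after R2 ends, so nothing later overlaps R2 either.
R6 starts exactly when R4 ends (back-to-back, no overlap), so nothing later overlaps R4 either.
R3 starts before R6 ends → R6 and R3 overlap.
R5 starts exactly when R6 ends (back-to-back, no overlap), so nothing later overlaps R6 either.
R5 starts before R3 ends → R3 and R5 overlap.
R7 starts after R3 ends, so nothing later overlaps R3 either.
R7 starts after R5 ends, so nothing later overlaps R5 either.
R8 starts after R7 ends.

R3 & R5, R3 & R6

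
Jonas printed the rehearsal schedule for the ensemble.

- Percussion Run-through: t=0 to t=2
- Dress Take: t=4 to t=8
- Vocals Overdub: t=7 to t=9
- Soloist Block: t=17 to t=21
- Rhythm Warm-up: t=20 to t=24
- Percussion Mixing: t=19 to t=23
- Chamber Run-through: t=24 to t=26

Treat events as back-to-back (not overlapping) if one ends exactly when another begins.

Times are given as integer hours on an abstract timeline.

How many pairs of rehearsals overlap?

Sorted by start: Percussion Run-through, Dress Take, Vocals Overdub, Soloist Block, Percussion Mixing, Rhythm Warm-up, Chamber Run-through.
Dress Take starts after Percussion Run-through ends, so Percussion Run-through has no further overlaps.
Vocals Overdub starts before Dress Take ends → Dress Take and Vocals Overdub overlap.
Soloist Block starts after Dress Take ends, so Dress Take has no further overlaps.
Soloist Block starts after Vocals Overdub ends, so Vocals Overdub has no further overlaps.
Percussion Mixing starts before Soloist Block ends → Soloist Block and Percussion Mixing overlap.
Rhythm Warm-up starts before Soloist Block ends → Soloist Block and Rhythm Warm-up overlap.
Chamber Run-through starts after Soloist Block ends.
Rhythm Warm-up starts before Percussion Mixing ends → Percussion Mixing and Rhythm Warm-up overlap.
Chamber Run-through starts after Percussion Mixing ends.
Chamber Run-through starts exactly when Rhythm Warm-up ends (back-to-back, no overlap).
Overlapping pairs: Dress Take & Vocals Overdub, Percussion Mixing & Rhythm Warm-up, Percussion Mixing & Soloist Block, Rhythm Warm-up & Soloist Block — 4 in total.

4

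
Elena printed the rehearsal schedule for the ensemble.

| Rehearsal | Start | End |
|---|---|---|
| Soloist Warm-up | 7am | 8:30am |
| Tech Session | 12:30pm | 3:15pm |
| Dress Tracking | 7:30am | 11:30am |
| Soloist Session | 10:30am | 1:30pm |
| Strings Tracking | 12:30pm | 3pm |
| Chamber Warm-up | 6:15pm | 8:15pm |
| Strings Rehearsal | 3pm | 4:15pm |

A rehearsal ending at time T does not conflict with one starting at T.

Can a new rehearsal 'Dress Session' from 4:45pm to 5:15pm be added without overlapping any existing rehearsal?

Yes — the slot is free

Soloist Warm-up: ends 8:30am at or before Dress Session starts 4:45pm → clear.
Dress Tracking: ends 11:30am at or before Dress Session starts 4:45pm → clear.
Soloist Session: ends 1:30pm at or before Dress Session starts 4:45pm → clear.
Tech Session: ends 3:15pm at or before Dress Session starts 4:45pm → clear.
Strings Tracking: ends 3pm at or before Dress Session starts 4:45pm → clear.
Strings Rehearsal: ends 4:15pm at or before Dress Session starts 4:45pm → clear.
Chamber Warm-up: starts 6:15pm at or after Dress Session ends 5:15pm → clear.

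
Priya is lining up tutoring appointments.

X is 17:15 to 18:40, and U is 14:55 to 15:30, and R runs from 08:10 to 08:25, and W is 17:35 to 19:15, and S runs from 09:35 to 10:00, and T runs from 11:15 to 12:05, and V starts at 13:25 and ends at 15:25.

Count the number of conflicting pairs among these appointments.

2

Sorted by start: R, S, T, V, U, X, W.
S starts after R ends, so R has no further overlaps.
T starts after S ends, so S has no further overlaps.
V starts after T ends, so T has no further overlaps.
U starts before V ends → V and U overlap.
X starts after V ends, so V has no further overlaps.
X starts after U ends, so U has no further overlaps.
W starts before X ends → X and W overlap.
Overlapping pairs: U & V, W & X — 2 in total.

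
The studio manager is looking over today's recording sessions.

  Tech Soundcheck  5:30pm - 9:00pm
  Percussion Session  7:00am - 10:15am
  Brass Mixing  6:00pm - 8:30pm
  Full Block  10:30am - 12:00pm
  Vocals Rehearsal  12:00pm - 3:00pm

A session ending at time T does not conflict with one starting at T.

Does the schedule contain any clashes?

Sorted by start: Percussion Session, Full Block, Vocals Rehearsal, Tech Soundcheck, Brass Mixing.
Full Block starts after Percussion Session ends — done with Percussion Session.
Vocals Rehearsal starts exactly when Full Block ends (back-to-back, no overlap) — done with Full Block.
Tech Soundcheck starts after Vocals Rehearsal ends — done with Vocals Rehearsal.
Brass Mixing starts before Tech Soundcheck ends → Tech Soundcheck and Brass Mixing overlap.
That's a conflict, so the schedule is not conflict-free.

Yes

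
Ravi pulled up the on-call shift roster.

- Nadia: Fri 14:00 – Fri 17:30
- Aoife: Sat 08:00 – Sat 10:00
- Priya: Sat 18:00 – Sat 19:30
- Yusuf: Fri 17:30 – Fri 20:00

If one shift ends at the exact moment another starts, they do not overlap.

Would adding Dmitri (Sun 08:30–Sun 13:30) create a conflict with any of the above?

Nadia: ends Fri 17:30 at or before Dmitri starts Sun 08:30 → clear.
Yusuf: ends Fri 20:00 at or before Dmitri starts Sun 08:30 → clear.
Aoife: ends Sat 10:00 at or before Dmitri starts Sun 08:30 → clear.
Priya: ends Sat 19:30 at or before Dmitri starts Sun 08:30 → clear.

No — it doesn't clash with anything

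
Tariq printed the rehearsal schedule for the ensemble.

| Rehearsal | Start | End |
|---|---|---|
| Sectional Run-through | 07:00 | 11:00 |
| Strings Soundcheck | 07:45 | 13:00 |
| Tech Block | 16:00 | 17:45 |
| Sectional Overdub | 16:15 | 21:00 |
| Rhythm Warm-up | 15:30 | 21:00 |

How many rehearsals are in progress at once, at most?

Sort all start/end points and keep a running count:
07:00 start Sectional Run-through → 1
07:45 start Strings Soundcheck → 2
11:00 end Sectional Run-through → 1
13:00 end Strings Soundcheck → 0
15:30 start Rhythm Warm-up → 1
16:00 start Tech Block → 2
16:15 start Sectional Overdub → 3
17:45 end Tech Block → 2
21:00 end Rhythm Warm-up → 1
21:00 end Sectional Overdub → 0
Peak is 3, at 16:15 (Rhythm Warm-up, Sectional Overdub, Tech Block).

3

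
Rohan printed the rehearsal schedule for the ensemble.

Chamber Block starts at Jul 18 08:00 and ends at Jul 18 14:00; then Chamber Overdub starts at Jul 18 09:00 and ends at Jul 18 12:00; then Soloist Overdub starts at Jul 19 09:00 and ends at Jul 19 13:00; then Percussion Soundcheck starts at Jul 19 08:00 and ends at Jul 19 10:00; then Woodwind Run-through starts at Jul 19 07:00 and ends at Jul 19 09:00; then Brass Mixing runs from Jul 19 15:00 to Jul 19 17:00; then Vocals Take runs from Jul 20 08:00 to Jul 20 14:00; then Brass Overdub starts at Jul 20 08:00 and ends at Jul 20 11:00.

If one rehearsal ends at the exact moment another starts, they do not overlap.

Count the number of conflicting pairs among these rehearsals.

4

Check each pair: they overlap iff neither finishes before the other starts.
Sorted by start: Chamber Block, Chamber Overdub, Woodwind Run-through, Percussion Soundcheck, Soloist Overdub, Brass Mixing, Vocals Take, Brass Overdub.
Chamber Overdub starts before Chamber Block ends → Chamber Block and Chamber Overdub overlap.
Woodwind Run-through starts after Chamber Block ends; Chamber Block is clear from here.
Woodwind Run-through starts after Chamber Overdub ends; Chamber Overdub is clear from here.
Percussion Soundcheck starts before Woodwind Run-through ends → Woodwind Run-through and Percussion Soundcheck overlap.
Soloist Overdub starts exactly when Woodwind Run-through ends (back-to-back, no overlap); Woodwind Run-through is clear from here.
Soloist Overdub starts before Percussion Soundcheck ends → Percussion Soundcheck and Soloist Overdub overlap.
Brass Mixing starts after Percussion Soundcheck ends; Percussion Soundcheck is clear from here.
Brass Mixing starts after Soloist Overdub ends; Soloist Overdub is clear from here.
Vocals Take starts after Brass Mixing ends; Brass Mixing is clear from here.
Brass Overdub starts before Vocals Take ends → Vocals Take and Brass Overdub overlap.
Overlapping pairs: Brass Overdub & Vocals Take, Chamber Block & Chamber Overdub, Percussion Soundcheck & Soloist Overdub, Percussion Soundcheck & Woodwind Run-through — 4 in total.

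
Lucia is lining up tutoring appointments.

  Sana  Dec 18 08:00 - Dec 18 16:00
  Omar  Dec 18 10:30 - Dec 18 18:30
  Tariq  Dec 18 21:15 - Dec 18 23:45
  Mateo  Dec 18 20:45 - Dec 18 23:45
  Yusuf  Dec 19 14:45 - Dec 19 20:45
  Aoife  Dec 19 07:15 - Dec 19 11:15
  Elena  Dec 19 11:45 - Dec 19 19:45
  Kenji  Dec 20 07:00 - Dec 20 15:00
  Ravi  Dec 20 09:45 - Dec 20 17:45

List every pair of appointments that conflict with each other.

Sorted by start: Sana, Omar, Mateo, Tariq, Aoife, Elena, Yusuf, Kenji, Ravi.
Omar starts before Sana ends → Sana and Omar overlap.
Mateo starts after Sana ends; Sana is clear from here.
Mateo starts after Omar ends; Omar is clear from here.
Tariq starts before Mateo ends → Mateo and Tariq overlap.
Aoife starts after Mateo ends; Mateo is clear from here.
Aoife starts after Tariq ends; Tariq is clear from here.
Elena starts after Aoife ends; Aoife is clear from here.
Yusuf starts before Elena ends → Elena and Yusuf overlap.
Kenji starts after Elena ends; Elena is clear from here.
Kenji starts after Yusuf ends; Yusuf is clear from here.
Ravi starts before Kenji ends → Kenji and Ravi overlap.

Elena & Yusuf, Kenji & Ravi, Mateo & Tariq, Omar & Sana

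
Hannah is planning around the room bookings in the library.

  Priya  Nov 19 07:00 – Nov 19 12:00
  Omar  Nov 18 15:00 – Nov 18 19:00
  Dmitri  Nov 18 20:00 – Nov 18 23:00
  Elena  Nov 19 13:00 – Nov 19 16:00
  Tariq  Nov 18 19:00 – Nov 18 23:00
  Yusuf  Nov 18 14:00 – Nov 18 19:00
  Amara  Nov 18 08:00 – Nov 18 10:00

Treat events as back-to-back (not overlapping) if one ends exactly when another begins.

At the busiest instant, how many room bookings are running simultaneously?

2

Sweep the timeline, counting +1 at each start and −1 at each end (ends before starts at a tie):
Nov 18 08:00 start Amara → 1
Nov 18 10:00 end Amara → 0
Nov 18 14:00 start Yusuf → 1
Nov 18 15:00 start Omar → 2
Nov 18 19:00 end Omar → 1
Nov 18 19:00 end Yusuf → 0
Nov 18 19:00 start Tariq → 1
Nov 18 20:00 start Dmitri → 2
Nov 18 23:00 end Dmitri → 1
Nov 18 23:00 end Tariq → 0
Nov 19 07:00 start Priya → 1
Nov 19 12:00 end Priya → 0
Nov 19 13:00 start Elena → 1
Nov 19 16:00 end Elena → 0
Peak is 2, at Nov 18 15:00 (Omar, Yusuf).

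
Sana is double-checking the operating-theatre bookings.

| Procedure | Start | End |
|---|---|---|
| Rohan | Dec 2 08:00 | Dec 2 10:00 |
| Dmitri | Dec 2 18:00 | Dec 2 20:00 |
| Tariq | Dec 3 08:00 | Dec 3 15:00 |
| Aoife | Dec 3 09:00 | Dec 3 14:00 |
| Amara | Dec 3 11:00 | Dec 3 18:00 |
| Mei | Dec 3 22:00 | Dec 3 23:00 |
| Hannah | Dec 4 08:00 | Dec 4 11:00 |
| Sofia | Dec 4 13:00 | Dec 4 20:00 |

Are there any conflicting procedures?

Check each pair: they overlap iff neither finishes before the other starts.
Sorted by start: Rohan, Dmitri, Tariq, Aoife, Amara, Mei, Hannah, Sofia.
Dmitri starts after Rohan ends — done with Rohan.
Tariq starts after Dmitri ends — done with Dmitri.
Aoife starts before Tariq ends → Tariq and Aoife overlap.
That's a conflict, so the schedule is not conflict-free.

Yes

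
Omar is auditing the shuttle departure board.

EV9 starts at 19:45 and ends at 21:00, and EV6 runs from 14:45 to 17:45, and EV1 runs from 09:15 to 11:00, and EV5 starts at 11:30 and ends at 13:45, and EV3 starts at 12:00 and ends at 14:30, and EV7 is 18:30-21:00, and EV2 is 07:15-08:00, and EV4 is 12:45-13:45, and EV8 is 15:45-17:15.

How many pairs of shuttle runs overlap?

Sorted by start: EV2, EV1, EV5, EV3, EV4, EV6, EV8, EV7, EV9.
EV1 starts after EV2 ends, so nothing later overlaps EV2 either.
EV5 starts after EV1 ends, so nothing later overlaps EV1 either.
EV3 starts before EV5 ends → EV5 and EV3 overlap.
EV4 starts before EV5 ends → EV5 and EV4 overlap.
EV6 starts after EV5 ends, so nothing later overlaps EV5 either.
EV4 starts before EV3 ends → EV3 and EV4 overlap.
EV6 starts after EV3 ends, so nothing later overlaps EV3 either.
EV6 starts after EV4 ends, so nothing later overlaps EV4 either.
EV8 starts before EV6 ends → EV6 and EV8 overlap.
EV7 starts after EV6 ends, so nothing later overlaps EV6 either.
EV7 starts after EV8 ends, so nothing later overlaps EV8 either.
EV9 starts before EV7 ends → EV7 and EV9 overlap.
Overlapping pairs: EV3 & EV4, EV3 & EV5, EV4 & EV5, EV6 & EV8, EV7 & EV9 — 5 in total.

5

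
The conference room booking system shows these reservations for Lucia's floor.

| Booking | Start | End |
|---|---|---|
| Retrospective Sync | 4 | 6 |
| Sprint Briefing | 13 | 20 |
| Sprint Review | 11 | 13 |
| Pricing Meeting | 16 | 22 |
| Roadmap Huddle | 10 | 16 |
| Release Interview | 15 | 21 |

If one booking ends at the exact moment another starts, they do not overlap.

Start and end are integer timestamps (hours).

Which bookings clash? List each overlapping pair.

Sorted by start: Retrospective Sync, Roadmap Huddle, Sprint Review, Sprint Briefing, Release Interview, Pricing Meeting.
Roadmap Huddle starts after Retrospective Sync ends — done with Retrospective Sync.
Sprint Review starts before Roadmap Huddle ends → Roadmap Huddle and Sprint Review overlap.
Sprint Briefing starts before Roadmap Huddle ends → Roadmap Huddle and Sprint Briefing overlap.
Release Interview starts before Roadmap Huddle ends → Roadmap Huddle and Release Interview overlap.
Pricing Meeting starts exactly when Roadmap Huddle ends (back-to-back, no overlap).
Sprint Briefing starts exactly when Sprint Review ends (back-to-back, no overlap) — done with Sprint Review.
Release Interview starts before Sprint Briefing ends → Sprint Briefing and Release Interview overlap.
Pricing Meeting starts before Sprint Briefing ends → Sprint Briefing and Pricing Meeting overlap.
Pricing Meeting starts before Release Interview ends → Release Interview and Pricing Meeting overlap.

Pricing Meeting & Release Interview, Pricing Meeting & Sprint Briefing, Release Interview & Roadmap Huddle, Release Interview & Sprint Briefing, Roadmap Huddle & Sprint Briefing, Roadmap Huddle & Sprint Review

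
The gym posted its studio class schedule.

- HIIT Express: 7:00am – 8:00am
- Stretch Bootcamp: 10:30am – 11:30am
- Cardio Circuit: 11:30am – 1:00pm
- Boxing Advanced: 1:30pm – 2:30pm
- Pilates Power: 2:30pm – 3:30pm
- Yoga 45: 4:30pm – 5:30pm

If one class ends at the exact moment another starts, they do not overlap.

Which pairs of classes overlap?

no conflicts

Sorted by start: HIIT Express, Stretch Bootcamp, Cardio Circuit, Boxing Advanced, Pilates Power, Yoga 45.
Stretch Bootcamp starts after HIIT Express ends, so HIIT Express has no further overlaps.
Cardio Circuit starts exactly when Stretch Bootcamp ends (back-to-back, no overlap), so Stretch Bootcamp has no further overlaps.
Boxing Advanced starts after Cardio Circuit ends, so Cardio Circuit has no further overlaps.
Pilates Power starts exactly when Boxing Advanced ends (back-to-back, no overlap), so Boxing Advanced has no further overlaps.
Yoga 45 starts after Pilates Power ends.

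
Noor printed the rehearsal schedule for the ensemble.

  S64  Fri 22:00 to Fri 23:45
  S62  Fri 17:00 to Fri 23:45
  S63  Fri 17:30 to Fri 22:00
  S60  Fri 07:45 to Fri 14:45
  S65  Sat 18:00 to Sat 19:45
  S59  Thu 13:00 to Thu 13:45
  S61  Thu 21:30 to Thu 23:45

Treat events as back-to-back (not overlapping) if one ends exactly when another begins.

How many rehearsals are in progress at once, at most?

2

Walk through starts and ends in time order (an end at T is processed before a start at T):
Thu 13:00 start S59 → 1
Thu 13:45 end S59 → 0
Thu 21:30 start S61 → 1
Thu 23:45 end S61 → 0
Fri 07:45 start S60 → 1
Fri 14:45 end S60 → 0
Fri 17:00 start S62 → 1
Fri 17:30 start S63 → 2
Fri 22:00 end S63 → 1
Fri 22:00 start S64 → 2
Fri 23:45 end S62 → 1
Fri 23:45 end S64 → 0
Sat 18:00 start S65 → 1
Sat 19:45 end S65 → 0
Peak is 2, at Fri 17:30 (S62, S63).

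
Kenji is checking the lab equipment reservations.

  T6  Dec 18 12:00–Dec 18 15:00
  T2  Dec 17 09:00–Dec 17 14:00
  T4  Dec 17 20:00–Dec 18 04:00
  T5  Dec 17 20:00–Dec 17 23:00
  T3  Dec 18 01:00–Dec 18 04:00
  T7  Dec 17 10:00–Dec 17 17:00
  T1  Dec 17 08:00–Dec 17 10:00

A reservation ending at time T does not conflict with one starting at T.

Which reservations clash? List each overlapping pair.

T1 & T2, T2 & T7, T3 & T4, T4 & T5

Two intervals overlap when each starts before the other ends.
Sorted by start: T1, T2, T7, T4, T5, T3, T6.
T2 starts before T1 ends → T1 and T2 overlap.
T7 starts exactly when T1 ends (back-to-back, no overlap), so nothing later overlaps T1 either.
T7 starts before T2 ends → T2 and T7 overlap.
T4 starts after T2 ends, so nothing later overlaps T2 either.
T4 starts after T7 ends, so nothing later overlaps T7 either.
T5 starts before T4 ends → T4 and T5 overlap.
T3 starts before T4 ends → T4 and T3 overlap.
T6 starts after T4 ends.
T3 starts after T5 ends, so nothing later overlaps T5 either.
T6 starts after T3 ends.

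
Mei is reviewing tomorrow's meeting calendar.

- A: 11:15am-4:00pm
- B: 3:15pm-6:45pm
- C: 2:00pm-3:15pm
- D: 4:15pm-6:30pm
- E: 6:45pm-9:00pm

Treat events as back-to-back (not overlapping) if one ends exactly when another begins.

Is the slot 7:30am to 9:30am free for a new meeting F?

Yes — the slot is free

A: starts 11:15am at or after F ends 9:30am → clear.
C: starts 2:00pm at or after F ends 9:30am → clear.
B: starts 3:15pm at or after F ends 9:30am → clear.
D: starts 4:15pm at or after F ends 9:30am → clear.
E: starts 6:45pm at or after F ends 9:30am → clear.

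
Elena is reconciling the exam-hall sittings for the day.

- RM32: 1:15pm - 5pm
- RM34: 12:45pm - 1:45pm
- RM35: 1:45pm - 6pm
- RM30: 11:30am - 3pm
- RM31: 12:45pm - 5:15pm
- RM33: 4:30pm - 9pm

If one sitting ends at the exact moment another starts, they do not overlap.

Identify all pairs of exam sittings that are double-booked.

RM30 & RM31, RM30 & RM32, RM30 & RM34, RM30 & RM35, RM31 & RM32, RM31 & RM33, RM31 & RM34, RM31 & RM35, RM32 & RM33, RM32 & RM34, RM32 & RM35, RM33 & RM35

Check each pair: they overlap iff neither finishes before the other starts.
Sorted by start: RM30, RM31, RM34, RM32, RM35, RM33.
RM31 starts before RM30 ends → RM30 and RM31 overlap.
RM34 starts before RM30 ends → RM30 and RM34 overlap.
RM32 starts before RM30 ends → RM30 and RM32 overlap.
RM35 starts before RM30 ends → RM30 and RM35 overlap.
RM33 starts after RM30 ends.
RM34 starts before RM31 ends → RM31 and RM34 overlap.
RM32 starts before RM31 ends → RM31 and RM32 overlap.
RM35 starts before RM31 ends → RM31 and RM35 overlap.
RM33 starts before RM31 ends → RM31 and RM33 overlap.
RM32 starts before RM34 ends → RM34 and RM32 overlap.
RM35 starts exactly when RM34 ends (back-to-back, no overlap), so nothing later overlaps RM34 either.
RM35 starts before RM32 ends → RM32 and RM35 overlap.
RM33 starts before RM32 ends → RM32 and RM33 overlap.
RM33 starts before RM35 ends → RM35 and RM33 overlap.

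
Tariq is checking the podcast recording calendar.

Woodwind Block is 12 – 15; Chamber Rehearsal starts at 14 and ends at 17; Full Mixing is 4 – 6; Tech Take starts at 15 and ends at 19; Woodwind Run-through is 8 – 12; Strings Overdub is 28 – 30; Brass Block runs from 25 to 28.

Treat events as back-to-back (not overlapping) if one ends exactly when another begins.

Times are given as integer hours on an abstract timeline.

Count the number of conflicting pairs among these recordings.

2

Two intervals overlap when each starts before the other ends.
Sorted by start: Full Mixing, Woodwind Run-through, Woodwind Block, Chamber Rehearsal, Tech Take, Brass Block, Strings Overdub.
Woodwind Run-through starts after Full Mixing ends, so nothing later overlaps Full Mixing either.
Woodwind Block starts exactly when Woodwind Run-through ends (back-to-back, no overlap), so nothing later overlaps Woodwind Run-through either.
Chamber Rehearsal starts before Woodwind Block ends → Woodwind Block and Chamber Rehearsal overlap.
Tech Take starts exactly when Woodwind Block ends (back-to-back, no overlap), so nothing later overlaps Woodwind Block either.
Tech Take starts before Chamber Rehearsal ends → Chamber Rehearsal and Tech Take overlap.
Brass Block starts after Chamber Rehearsal ends, so nothing later overlaps Chamber Rehearsal either.
Brass Block starts after Tech Take ends, so nothing later overlaps Tech Take either.
Strings Overdub starts exactly when Brass Block ends (back-to-back, no overlap).
Overlapping pairs: Chamber Rehearsal & Tech Take, Chamber Rehearsal & Woodwind Block — 2 in total.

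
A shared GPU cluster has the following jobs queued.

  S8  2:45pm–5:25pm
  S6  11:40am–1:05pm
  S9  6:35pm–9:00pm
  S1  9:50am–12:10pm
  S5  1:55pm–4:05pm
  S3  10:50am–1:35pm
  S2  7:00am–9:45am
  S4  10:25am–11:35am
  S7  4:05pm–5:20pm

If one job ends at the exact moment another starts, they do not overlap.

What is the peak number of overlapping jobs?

Sweep the timeline, counting +1 at each start and −1 at each end (ends before starts at a tie):
7:00am start S2 → 1
9:45am end S2 → 0
9:50am start S1 → 1
10:25am start S4 → 2
10:50am start S3 → 3
11:35am end S4 → 2
11:40am start S6 → 3
12:10pm end S1 → 2
1:05pm end S6 → 1
1:35pm end S3 → 0
1:55pm start S5 → 1
2:45pm start S8 → 2
4:05pm end S5 → 1
4:05pm start S7 → 2
5:20pm end S7 → 1
5:25pm end S8 → 0
6:35pm start S9 → 1
9:00pm end S9 → 0
Peak is 3, at 10:50am (S1, S3, S4).

3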